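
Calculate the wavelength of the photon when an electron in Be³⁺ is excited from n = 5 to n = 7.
290.703 nm

First, find the transition energy using E_n = -13.6057 Z² / n² eV:
E_5 = -13.6057 × 4² / 5² = -8.7076480 eV
E_7 = -13.6057 × 4² / 7² = -4.4426776 eV

Photon energy: |ΔE| = |E_7 - E_5| = 4.2649704 eV

Convert to wavelength using E = hc/λ with hc = 1239.84 eV·nm:
λ = hc/E = 1239.84 eV·nm / 4.2649704 eV
λ = 290.703 nm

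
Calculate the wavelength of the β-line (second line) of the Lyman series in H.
102.517327 nm

The lines of a series are numbered from the longest wavelength (smallest ΔE) outward; the second line is the transition from n = n_f + 2 to n_f.
The Lyman series has all transitions ending at n_f = 1.

For H, the second line (β-line) is the jump from n = 3 to n = 1:
E_3 = -13.6057 / 3² = -1.511744444 eV
E_1 = -13.6057 / 1² = -13.605700000 eV
ΔE = E_3 - E_1 = 12.093955556 eV

λ = hc/E = 1239.84 eV·nm / 12.093955556 eV
λ = 102.517327 nm

This is the β-line of the Lyman series in H.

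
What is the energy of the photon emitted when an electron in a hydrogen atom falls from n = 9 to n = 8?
0.0446 eV

The energy levels are E_n = -13.6057 eV / n².

Energy at n = 9: E_9 = -13.6057 / 9² = -0.1679716 eV
Energy at n = 8: E_8 = -13.6057 / 8² = -0.2125891 eV

For emission (electron falling to lower state), the photon energy is:
E_photon = E_9 - E_8 = |-0.1679716 - (-0.2125891)|
E_photon = 0.0446 eV

This energy is carried away by the emitted photon.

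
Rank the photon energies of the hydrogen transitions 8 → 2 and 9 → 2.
9 → 2

Calculate the energy for each transition:

Transition 8 → 2:
ΔE₁ = |E_2 - E_8| = |-13.6057/2² - (-13.6057/8²)|
ΔE₁ = |-3.4014250000 - (-0.2125890625)| = 3.1888359 eV

Transition 9 → 2:
ΔE₂ = |E_2 - E_9| = |-13.6057/2² - (-13.6057/9²)|
ΔE₂ = |-3.4014250000 - (-0.1679716049)| = 3.2334534 eV

Since 3.2334534 eV > 3.1888359 eV, the transition 9 → 2 emits the more energetic photon.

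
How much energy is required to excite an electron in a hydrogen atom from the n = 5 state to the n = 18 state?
0.5022 eV

The energy levels of a hydrogen-like atom are E_n = -13.6057 eV / n².

Energy at n = 5: E_5 = -13.6057 / 5² = -0.5442280 eV
Energy at n = 18: E_18 = -13.6057 / 18² = -0.0419929 eV

The excitation energy is the difference:
ΔE = E_18 - E_5
ΔE = -0.0419929 - (-0.5442280)
ΔE = 0.5022 eV

Since this is positive, energy must be absorbed (photon absorption).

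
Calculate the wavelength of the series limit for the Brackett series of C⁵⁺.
40.50067 nm

The series limit corresponds to the transition from n = ∞ to n = 4.
This is the highest energy (shortest wavelength) transition in the Brackett series.

E_∞ = 0 eV
E_4 = -13.6057 × 6² / 4² = -30.6128250 eV

Energy at series limit:
ΔE = E_∞ - E_4 = 0 - (-30.6128250) = 30.6128250 eV
λ = hc/E = 1239.84 eV·nm / 30.6128250 eV = 40.50067 nm

This energy equals the ionization energy from the n = 4 state of C⁵⁺.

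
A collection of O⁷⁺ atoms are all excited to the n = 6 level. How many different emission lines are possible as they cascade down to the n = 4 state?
3

The electron can occupy levels n = 4, 5, ..., 6 during de-excitation — that is m = 6 - 4 + 1 = 3 distinct levels.

The number of distinct spectral lines equals the number of ways to choose 2 of these m levels (each pair gives one possible emission transition):

Number of lines = m(m-1)/2 = 3×2/2 = 3

These correspond to all possible transitions between the 3 levels:
6 → 5, 6 → 4, 5 → 4

Each transition produces a photon with a unique energy (and thus wavelength). This count does not depend on Z.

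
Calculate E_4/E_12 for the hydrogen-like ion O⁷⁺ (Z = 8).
9.0000

Using E_n = -13.6057 Z² / n² eV with Z = 8:

E_4 = -13.6057 × 8² / 4² = -870.7648 / 16 = -54.4228000000 eV
E_12 = -13.6057 × 8² / 12² = -870.7648 / 144 = -6.0469777778 eV

The ratio is:
E_4/E_12 = (-54.4228000000) / (-6.0469777778)
E_4/E_12 = (-870.7648/16) / (-870.7648/144)
E_4/E_12 = 144/16
E_4/E_12 = 9.0000
(Note: the Z² factors cancel in the ratio.)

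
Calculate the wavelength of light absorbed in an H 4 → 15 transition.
1569.6433 nm

First, find the transition energy using E_n = -13.6057 / n² eV:
E_4 = -13.6057 / 4² = -0.8503562500 eV
E_15 = -13.6057 / 15² = -0.0604697778 eV

Photon energy: |ΔE| = |E_15 - E_4| = 0.7898864722 eV

Convert to wavelength using E = hc/λ with hc = 1239.84 eV·nm:
λ = hc/E = 1239.84 eV·nm / 0.7898864722 eV
λ = 1569.6433 nm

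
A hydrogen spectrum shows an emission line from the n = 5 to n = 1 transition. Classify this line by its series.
Lyman series

The spectral series in hydrogen are named based on the final (lower) energy level:
- Lyman series: n_final = 1 (ultraviolet)
- Balmer series: n_final = 2 (visible/near-UV)
- Paschen series: n_final = 3 (infrared)
- Brackett series: n_final = 4 (infrared)
- Pfund series: n_final = 5 (far infrared)

Since this transition ends at n = 1, it belongs to the Lyman series.

For reference, this 5 → 1 line has photon energy
ΔE = 13.6057 eV × (1/1² - 1/5²) = 13.06147200 eV,
corresponding to wavelength λ = hc/ΔE = 1239.84 eV·nm / 13.06147200 eV = 94.923451 nm in the ultraviolet region.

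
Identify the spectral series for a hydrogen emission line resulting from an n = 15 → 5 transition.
Pfund series

The spectral series in hydrogen are named based on the final (lower) energy level:
- Lyman series: n_final = 1 (ultraviolet)
- Balmer series: n_final = 2 (visible/near-UV)
- Paschen series: n_final = 3 (infrared)
- Brackett series: n_final = 4 (infrared)
- Pfund series: n_final = 5 (far infrared)

Since this transition ends at n = 5, it belongs to the Pfund series.

For reference, this 15 → 5 line has photon energy
ΔE = 13.6057 eV × (1/5² - 1/15²) = 0.4837582222 eV,
corresponding to wavelength λ = hc/ΔE = 1239.84 eV·nm / 0.4837582222 eV = 2562.9332 nm in the far infrared region.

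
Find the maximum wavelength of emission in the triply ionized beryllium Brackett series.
253.12920 nm

The longest wavelength corresponds to the smallest energy transition in the series.
The Brackett series has all transitions ending at n_f = 4.

For Be³⁺ (Z = 4), the first line (α-line) is the jump from n = 5 to n = 4:
E_5 = -13.6057 × 4² / 5² = -8.707648000 eV
E_4 = -13.6057 × 4² / 4² = -13.605700000 eV
ΔE = E_5 - E_4 = 4.898052000 eV

λ = hc/E = 1239.84 eV·nm / 4.898052000 eV
λ = 253.12920 nm

This is the α-line of the Brackett series in Be³⁺.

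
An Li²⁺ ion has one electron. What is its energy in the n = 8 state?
-1.91 eV

For hydrogen-like ions, the energy levels scale with Z²:
E_n = -13.6057 Z² / n² eV

For Li²⁺ (Z = 3) at n = 8:
E_8 = -13.6057 × 3² / 8²
E_8 = -13.6057 × 9 / 64
E_8 = -122.4513 / 64
E_8 = -1.91 eV

The energy is 9 times more negative than hydrogen at the same n due to the stronger nuclear charge.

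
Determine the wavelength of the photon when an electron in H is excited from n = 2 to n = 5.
433.94 nm

First, find the transition energy using E_n = -13.6057 / n² eV:
E_2 = -13.6057 / 2² = -3.401425 eV
E_5 = -13.6057 / 5² = -0.544228 eV

Photon energy: |ΔE| = |E_5 - E_2| = 2.857197 eV

Convert to wavelength using E = hc/λ with hc = 1239.84 eV·nm:
λ = hc/E = 1239.84 eV·nm / 2.857197 eV
λ = 433.94 nm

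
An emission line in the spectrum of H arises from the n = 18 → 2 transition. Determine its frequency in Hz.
8.123e+14 Hz

First, find the transition energy:
E_18 = -13.6057 / 18² = -0.041993 eV
E_2 = -13.6057 / 2² = -3.401425 eV
|ΔE| = |E_2 - E_18| = 3.359432 eV

Convert to Joules: E = 3.359432 eV × (1.602177 × 10⁻¹⁹ J/eV) = 5.38240e-19 J

Using E = hf:
f = E/h = 5.38240e-19 J / (6.62607 × 10⁻³⁴ J·s)
f = 8.123e+14 Hz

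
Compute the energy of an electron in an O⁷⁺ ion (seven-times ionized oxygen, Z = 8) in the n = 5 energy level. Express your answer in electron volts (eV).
-34.83 eV

The energy levels of a hydrogen-like atom are given by:
E_n = -13.6057 Z² / n² eV  (with Z = 8 for O⁷⁺)

For n = 5:
E_5 = -13.6057 × 8² / 5²
E_5 = -13.6057 × 64 / 25
E_5 = -34.83 eV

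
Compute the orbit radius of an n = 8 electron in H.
3.38673 nm (or 33.86734 Å)

The Bohr radius formula is:
r_n = n² a₀ / Z

where a₀ = 0.05291772 nm is the Bohr radius.

For H (Z = 1) at n = 8:
r_8 = 8² × 0.05291772 nm / 1
r_8 = 64 × 0.05291772 nm / 1
r_8 = 3.386734 nm / 1
r_8 = 3.38673 nm

The electron orbits at approximately 3.38673 nm from the nucleus.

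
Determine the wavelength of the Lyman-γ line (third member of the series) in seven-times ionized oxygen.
1.52 nm

The lines of a series are numbered from the longest wavelength (smallest ΔE) outward; the third line is the transition from n = n_f + 3 to n_f.
The Lyman series has all transitions ending at n_f = 1.

For O⁷⁺ (Z = 8), the third line (γ-line) is the jump from n = 4 to n = 1:
E_4 = -13.6057 × 8² / 4² = -54.4228 eV
E_1 = -13.6057 × 8² / 1² = -870.7648 eV
ΔE = E_4 - E_1 = 816.3420 eV

λ = hc/E = 1239.84 eV·nm / 816.3420 eV
λ = 1.52 nm

This is the γ-line of the Lyman series in O⁷⁺.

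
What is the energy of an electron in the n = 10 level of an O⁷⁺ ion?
-8.7076 eV

For hydrogen-like ions, the energy levels scale with Z²:
E_n = -13.6057 Z² / n² eV

For O⁷⁺ (Z = 8) at n = 10:
E_10 = -13.6057 × 8² / 10²
E_10 = -13.6057 × 64 / 100
E_10 = -870.7648 / 100
E_10 = -8.7076 eV

The energy is 64 times more negative than hydrogen at the same n due to the stronger nuclear charge.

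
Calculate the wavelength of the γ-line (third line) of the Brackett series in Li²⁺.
240.54945 nm

The lines of a series are numbered from the longest wavelength (smallest ΔE) outward; the third line is the transition from n = n_f + 3 to n_f.
The Brackett series has all transitions ending at n_f = 4.

For Li²⁺ (Z = 3), the third line (γ-line) is the jump from n = 7 to n = 4:
E_7 = -13.6057 × 3² / 7² = -2.499006122 eV
E_4 = -13.6057 × 3² / 4² = -7.653206250 eV
ΔE = E_7 - E_4 = 5.154200128 eV

λ = hc/E = 1239.84 eV·nm / 5.154200128 eV
λ = 240.54945 nm

This is the γ-line of the Brackett series in Li²⁺.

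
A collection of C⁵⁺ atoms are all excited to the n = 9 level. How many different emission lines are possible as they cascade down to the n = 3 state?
21

The electron can occupy levels n = 3, 4, ..., 9 during de-excitation — that is m = 9 - 3 + 1 = 7 distinct levels.

The number of distinct spectral lines equals the number of ways to choose 2 of these m levels (each pair gives one possible emission transition):

Number of lines = m(m-1)/2 = 7×6/2 = 21

These correspond to all possible transitions between the 7 levels:
9 → 8, 9 → 7, 9 → 6, 9 → 5, 9 → 4, 9 → 3, 8 → 7, 8 → 6...

Each transition produces a photon with a unique energy (and thus wavelength). This count does not depend on Z.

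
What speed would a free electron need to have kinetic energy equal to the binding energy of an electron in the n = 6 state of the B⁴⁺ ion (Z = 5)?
1.8231e+06 m/s (or 0.61% of c)

The binding energy at n = 6 for B⁴⁺ is:
E_6 = -13.6057 × 5²/6² = -9.4484028 eV
|E_6| = 9.4484028 eV

Convert to Joules:
KE = 9.4484028 eV × (1.602177 × 10⁻¹⁹ J/eV) = 1.513801e-18 J

Using KE = ½mv²:
v = √(2·KE/m_e)
v = √(2 × 1.513801e-18 J / 9.10938 × 10⁻³¹ kg)
v = 1.8231e+06 m/s

This is approximately 0.61% the speed of light.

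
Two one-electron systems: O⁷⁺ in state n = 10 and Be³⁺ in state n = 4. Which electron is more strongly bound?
Be³⁺ at n = 4 (E = -13.606 eV)

Using E_n = -13.6057 Z² / n² eV:

O⁷⁺ (Z = 8) at n = 10:
E = -13.6057 × 8² / 10² = -13.6057 × 64 / 100 = -8.707648 eV

Be³⁺ (Z = 4) at n = 4:
E = -13.6057 × 4² / 4² = -13.6057 × 16 / 16 = -13.605700 eV

Since -13.605700 eV < -8.707648 eV,
Be³⁺ at n = 4 is more tightly bound (requires more energy to ionize).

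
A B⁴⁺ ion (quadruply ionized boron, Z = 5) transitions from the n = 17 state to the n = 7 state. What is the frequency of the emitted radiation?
1.3939e+15 Hz

First, find the transition energy:
E_17 = -13.6057 × 5² / 17² = -1.1769637 eV
E_7 = -13.6057 × 5² / 7² = -6.9416837 eV
|ΔE| = |E_7 - E_17| = 5.7647200 eV

Convert to Joules: E = 5.7647200 eV × (1.602177 × 10⁻¹⁹ J/eV) = 9.236102e-19 J

Using E = hf:
f = E/h = 9.236102e-19 J / (6.62607 × 10⁻³⁴ J·s)
f = 1.3939e+15 Hz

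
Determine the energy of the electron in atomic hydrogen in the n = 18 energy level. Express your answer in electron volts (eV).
-0.04199 eV

The energy levels of a hydrogen-like atom are given by:
E_n = -13.6057 eV / n²

For n = 18:
E_18 = -13.6057 eV / 18²
E_18 = -13.6057 eV / 324
E_18 = -0.04199 eV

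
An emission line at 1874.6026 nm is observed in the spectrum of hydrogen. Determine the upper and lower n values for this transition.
n = 4 → n = 3

First, find the photon energy from the wavelength (hc = 1239.84 eV·nm):
E = hc/λ = 1239.84 eV·nm / 1874.6026 nm = 0.66138818 eV

The energy levels of hydrogen satisfy E_n = -13.6057 / n² eV, so an emission n_i → n_f releases
ΔE = 13.6057 × (1/n_f² − 1/n_i²) eV.

Setting ΔE equal to the photon energy:
1/n_f² − 1/n_i² = 0.66138818 / 13.6057 = 0.048611110

Since 1/n_i² must be positive, we need 1/n_f² > 0.048611110, i.e. n_f ≤ 4. For each allowed n_f, solve n_i = (1/n_f² − 0.048611110)^(−1/2) and check whether it is a whole number:
  n_f = 1: 1/n_i² = 1.000000000 − 0.048611110 = 0.951388890 → n_i = 1.025  (not an integer) ✗
  n_f = 2: 1/n_i² = 0.250000000 − 0.048611110 = 0.201388890 → n_i = 2.228  (not an integer) ✗
  n_f = 3: 1/n_i² = 0.111111111 − 0.048611110 = 0.062500001 → n_i = 4.000  → integer, n_i = 4 ✓
  n_f = 4: 1/n_i² = 0.062500000 − 0.048611110 = 0.013888890 → n_i = 8.485  (not an integer) ✗

Only n_f = 3 gives an integer upper level, n_i = 4.

The transition is from n = 4 to n = 3 (emission).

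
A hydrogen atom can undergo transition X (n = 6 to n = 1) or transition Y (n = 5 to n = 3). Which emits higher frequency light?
6 → 1

Calculate the energy for each transition:

Transition 6 → 1:
ΔE₁ = |E_1 - E_6| = |-13.6057/1² - (-13.6057/6²)|
ΔE₁ = |-13.6057000000 - (-0.3779361111)| = 13.2277639 eV

Transition 5 → 3:
ΔE₂ = |E_3 - E_5| = |-13.6057/3² - (-13.6057/5²)|
ΔE₂ = |-1.5117444444 - (-0.5442280000)| = 0.9675164 eV

Since 13.2277639 eV > 0.9675164 eV, the transition 6 → 1 emits the more energetic photon.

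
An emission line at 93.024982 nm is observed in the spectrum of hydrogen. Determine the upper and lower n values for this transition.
n = 7 → n = 1

First, find the photon energy from the wavelength (hc = 1239.84 eV·nm):
E = hc/λ = 1239.84 eV·nm / 93.024982 nm = 13.328033 eV

The energy levels of hydrogen satisfy E_n = -13.6057 / n² eV, so an emission n_i → n_f releases
ΔE = 13.6057 × (1/n_f² − 1/n_i²) eV.

Setting ΔE equal to the photon energy:
1/n_f² − 1/n_i² = 13.328033 / 13.6057 = 0.97959186

Since 1/n_i² must be positive, we need 1/n_f² > 0.97959186, i.e. n_f ≤ 1. For each allowed n_f, solve n_i = (1/n_f² − 0.97959186)^(−1/2) and check whether it is a whole number:
  n_f = 1: 1/n_i² = 1.00000000 − 0.97959186 = 0.02040814 → n_i = 7.000  → integer, n_i = 7 ✓

Only n_f = 1 gives an integer upper level, n_i = 7.

The transition is from n = 7 to n = 1 (emission).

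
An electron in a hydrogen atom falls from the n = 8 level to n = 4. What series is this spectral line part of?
Brackett series

The spectral series in hydrogen are named based on the final (lower) energy level:
- Lyman series: n_final = 1 (ultraviolet)
- Balmer series: n_final = 2 (visible/near-UV)
- Paschen series: n_final = 3 (infrared)
- Brackett series: n_final = 4 (infrared)
- Pfund series: n_final = 5 (far infrared)

Since this transition ends at n = 4, it belongs to the Brackett series.

For reference, this 8 → 4 line has photon energy
ΔE = 13.6057 eV × (1/4² - 1/8²) = 0.6377671875 eV,
corresponding to wavelength λ = hc/ΔE = 1239.84 eV·nm / 0.6377671875 eV = 1944.0323 nm in the infrared region.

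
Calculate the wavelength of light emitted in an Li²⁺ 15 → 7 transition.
634.26 nm

First, find the transition energy using E_n = -13.6057 Z² / n² eV:
E_15 = -13.6057 × 3² / 15² = -0.544228 eV
E_7 = -13.6057 × 3² / 7² = -2.499006 eV

Photon energy: |ΔE| = |E_7 - E_15| = 1.954778 eV

Convert to wavelength using E = hc/λ with hc = 1239.84 eV·nm:
λ = hc/E = 1239.84 eV·nm / 1.954778 eV
λ = 634.26 nm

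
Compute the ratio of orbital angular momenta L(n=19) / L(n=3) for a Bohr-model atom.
6.3333

In the Bohr model, L_n = nℏ, so the ratio is purely the ratio of quantum numbers:

L_19/L_3 = 19ℏ / 3ℏ = 19/3 = 6.3333

The angular momentum scales linearly with n.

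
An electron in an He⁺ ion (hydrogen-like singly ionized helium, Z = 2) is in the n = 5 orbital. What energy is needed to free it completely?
2.177 eV

The ionization energy is the energy needed to remove the electron completely (n → ∞).

For a hydrogen-like ion with Z = 2, E_n = -13.6057 Z² / n² eV.

At n = 5: E_5 = -13.6057 × 2² / 5² = -2.176912 eV
At n = ∞: E_∞ = 0 eV

Ionization energy = E_∞ - E_5 = 0 - (-2.176912) = 2.176912 eV
Ionization energy ≈ 2.177 eV

This is also called the binding energy of the electron in state n = 5.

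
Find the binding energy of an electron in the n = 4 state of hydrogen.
0.85036 eV

The ionization energy is the energy needed to remove the electron completely (n → ∞).

For hydrogen, E_n = -13.6057 eV / n².

At n = 4: E_4 = -13.6057 / 4² = -0.85035625 eV
At n = ∞: E_∞ = 0 eV

Ionization energy = E_∞ - E_4 = 0 - (-0.85035625) = 0.85035625 eV
Ionization energy ≈ 0.85036 eV

This is also called the binding energy of the electron in state n = 4.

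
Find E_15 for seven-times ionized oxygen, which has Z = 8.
-3.870 eV

For hydrogen-like ions, the energy levels scale with Z²:
E_n = -13.6057 Z² / n² eV

For O⁷⁺ (Z = 8) at n = 15:
E_15 = -13.6057 × 8² / 15²
E_15 = -13.6057 × 64 / 225
E_15 = -870.7648 / 225
E_15 = -3.870 eV

The energy is 64 times more negative than hydrogen at the same n due to the stronger nuclear charge.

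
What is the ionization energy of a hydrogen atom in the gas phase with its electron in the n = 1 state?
13.6057 eV

The ionization energy is the energy needed to remove the electron completely (n → ∞).

For hydrogen, E_n = -13.6057 eV / n².

At n = 1: E_1 = -13.6057 / 1² = -13.6057000 eV
At n = ∞: E_∞ = 0 eV

Ionization energy = E_∞ - E_1 = 0 - (-13.6057000) = 13.6057000 eV
Ionization energy ≈ 13.6057 eV

This is also called the binding energy of the electron in state n = 1.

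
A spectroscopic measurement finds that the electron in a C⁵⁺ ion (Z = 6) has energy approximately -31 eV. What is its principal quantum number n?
n = 4

The exact energy levels follow E_n = -13.6057 Z² / n² eV with Z = 6.

The measured value (-31 eV) is reported to only 2 significant figures, so we must test candidate n values and see which one matches to that precision.

Candidate energies:
  n = 2:  E = -13.6057 × 6² / 2² = -122.45130 eV
  n = 3:  E = -13.6057 × 6² / 3² = -54.42280 eV
  n = 4:  E = -13.6057 × 6² / 4² = -30.61283 eV  ← matches
  n = 5:  E = -13.6057 × 6² / 5² = -19.59221 eV
  n = 6:  E = -13.6057 × 6² / 6² = -13.60570 eV

Checking against the measurement of -31 eV (2 sig figs), only n = 4 agrees:
E_4 = -30.61283 eV, which rounds to -31 eV ✓

Therefore n = 4.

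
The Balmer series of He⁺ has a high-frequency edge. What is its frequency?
3.29e+15 Hz

The series limit corresponds to the transition from n = ∞ to n = 2.
This is the highest energy (shortest wavelength) transition in the Balmer series.

E_∞ = 0 eV
E_2 = -13.6057 × 2² / 2² = -13.60570000 eV

Energy at series limit:
ΔE = E_∞ - E_2 = 0 - (-13.60570000) = 13.60570000 eV
E = 13.60570000 eV × (1.602177 × 10⁻¹⁹ J/eV) = 2.1799e-18 J
f = E/h = 2.1799e-18 J / (6.62607 × 10⁻³⁴ J·s) = 3.29e+15 Hz

This energy equals the ionization energy from the n = 2 state of He⁺.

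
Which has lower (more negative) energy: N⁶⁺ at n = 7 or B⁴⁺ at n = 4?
B⁴⁺ at n = 4 (E = -21.2589 eV)

Using E_n = -13.6057 Z² / n² eV:

N⁶⁺ (Z = 7) at n = 7:
E = -13.6057 × 7² / 7² = -13.6057 × 49 / 49 = -13.6057000 eV

B⁴⁺ (Z = 5) at n = 4:
E = -13.6057 × 5² / 4² = -13.6057 × 25 / 16 = -21.2589063 eV

Since -21.2589063 eV < -13.6057000 eV,
B⁴⁺ at n = 4 is more tightly bound (requires more energy to ionize).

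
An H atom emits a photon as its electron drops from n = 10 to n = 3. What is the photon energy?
1.375687 eV

The energy levels are E_n = -13.6057 eV / n².

Energy at n = 10: E_10 = -13.6057 / 10² = -0.136057000 eV
Energy at n = 3: E_3 = -13.6057 / 3² = -1.511744444 eV

For emission (electron falling to lower state), the photon energy is:
E_photon = E_10 - E_3 = |-0.136057000 - (-1.511744444)|
E_photon = 1.375687 eV

This energy is carried away by the emitted photon.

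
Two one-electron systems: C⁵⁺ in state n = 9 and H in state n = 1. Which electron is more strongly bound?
H at n = 1 (E = -13.606 eV)

Using E_n = -13.6057 Z² / n² eV:

C⁵⁺ (Z = 6) at n = 9:
E = -13.6057 × 6² / 9² = -13.6057 × 36 / 81 = -6.046978 eV

H (Z = 1) at n = 1:
E = -13.6057 × 1² / 1² = -13.6057 × 1 / 1 = -13.605700 eV

Since -13.605700 eV < -6.046978 eV,
H at n = 1 is more tightly bound (requires more energy to ionize).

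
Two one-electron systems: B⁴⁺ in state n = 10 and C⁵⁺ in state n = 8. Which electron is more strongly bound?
C⁵⁺ at n = 8 (E = -7.653 eV)

Using E_n = -13.6057 Z² / n² eV:

B⁴⁺ (Z = 5) at n = 10:
E = -13.6057 × 5² / 10² = -13.6057 × 25 / 100 = -3.401425 eV

C⁵⁺ (Z = 6) at n = 8:
E = -13.6057 × 6² / 8² = -13.6057 × 36 / 64 = -7.653206 eV

Since -7.653206 eV < -3.401425 eV,
C⁵⁺ at n = 8 is more tightly bound (requires more energy to ionize).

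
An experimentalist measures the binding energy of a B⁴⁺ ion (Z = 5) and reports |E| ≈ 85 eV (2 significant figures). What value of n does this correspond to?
n = 2

The exact energy levels follow E_n = -13.6057 Z² / n² eV with Z = 5.

The measured value (-85 eV) is reported to only 2 significant figures, so we must test candidate n values and see which one matches to that precision.

Candidate energies:
  n = 1:  E = -13.6057 × 5² / 1² = -340.14250 eV
  n = 2:  E = -13.6057 × 5² / 2² = -85.03563 eV  ← matches
  n = 3:  E = -13.6057 × 5² / 3² = -37.79361 eV
  n = 4:  E = -13.6057 × 5² / 4² = -21.25891 eV

Checking against the measurement of -85 eV (2 sig figs), only n = 2 agrees:
E_2 = -85.03563 eV, which rounds to -85 eV ✓

Therefore n = 2.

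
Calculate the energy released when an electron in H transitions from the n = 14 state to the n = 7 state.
0.21 eV

The energy levels are E_n = -13.6057 eV / n².

Energy at n = 14: E_14 = -13.6057 / 14² = -0.06942 eV
Energy at n = 7: E_7 = -13.6057 / 7² = -0.27767 eV

For emission (electron falling to lower state), the photon energy is:
E_photon = E_14 - E_7 = |-0.06942 - (-0.27767)|
E_photon = 0.21 eV

This energy is carried away by the emitted photon.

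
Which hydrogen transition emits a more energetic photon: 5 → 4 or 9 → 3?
9 → 3

Calculate the energy for each transition:

Transition 5 → 4:
ΔE₁ = |E_4 - E_5| = |-13.6057/4² - (-13.6057/5²)|
ΔE₁ = |-0.85035625000 - (-0.54422800000)| = 0.30612825 eV

Transition 9 → 3:
ΔE₂ = |E_3 - E_9| = |-13.6057/3² - (-13.6057/9²)|
ΔE₂ = |-1.51174444444 - (-0.16797160494)| = 1.34377284 eV

Since 1.34377284 eV > 0.30612825 eV, the transition 9 → 3 emits the more energetic photon.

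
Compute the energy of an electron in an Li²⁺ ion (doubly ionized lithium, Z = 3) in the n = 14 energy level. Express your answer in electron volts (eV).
-0.6248 eV

The energy levels of a hydrogen-like atom are given by:
E_n = -13.6057 Z² / n² eV  (with Z = 3 for Li²⁺)

For n = 14:
E_14 = -13.6057 × 3² / 14²
E_14 = -13.6057 × 9 / 196
E_14 = -0.6248 eV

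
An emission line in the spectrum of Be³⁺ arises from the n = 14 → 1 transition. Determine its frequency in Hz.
5.24e+16 Hz

First, find the transition energy:
E_14 = -13.6057 × 4² / 14² = -1.11067 eV
E_1 = -13.6057 × 4² / 1² = -217.69120 eV
|ΔE| = |E_1 - E_14| = 216.58053 eV

Convert to Joules: E = 216.58053 eV × (1.602177 × 10⁻¹⁹ J/eV) = 3.4700e-17 J

Using E = hf:
f = E/h = 3.4700e-17 J / (6.62607 × 10⁻³⁴ J·s)
f = 5.24e+16 Hz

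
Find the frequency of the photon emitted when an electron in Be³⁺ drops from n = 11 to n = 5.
1.67e+15 Hz

First, find the transition energy:
E_11 = -13.6057 × 4² / 11² = -1.799101 eV
E_5 = -13.6057 × 4² / 5² = -8.707648 eV
|ΔE| = |E_5 - E_11| = 6.908547 eV

Convert to Joules: E = 6.908547 eV × (1.602177 × 10⁻¹⁹ J/eV) = 1.1069e-18 J

Using E = hf:
f = E/h = 1.1069e-18 J / (6.62607 × 10⁻³⁴ J·s)
f = 1.67e+15 Hz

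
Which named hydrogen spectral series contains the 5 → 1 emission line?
Lyman series

The spectral series in hydrogen are named based on the final (lower) energy level:
- Lyman series: n_final = 1 (ultraviolet)
- Balmer series: n_final = 2 (visible/near-UV)
- Paschen series: n_final = 3 (infrared)
- Brackett series: n_final = 4 (infrared)
- Pfund series: n_final = 5 (far infrared)

Since this transition ends at n = 1, it belongs to the Lyman series.

For reference, this 5 → 1 line has photon energy
ΔE = 13.6057 eV × (1/1² - 1/5²) = 13.0614720 eV,
corresponding to wavelength λ = hc/ΔE = 1239.84 eV·nm / 13.0614720 eV = 94.92345 nm in the ultraviolet region.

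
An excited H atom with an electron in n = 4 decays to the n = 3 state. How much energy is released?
0.66 eV

The energy levels are E_n = -13.6057 eV / n².

Energy at n = 4: E_4 = -13.6057 / 4² = -0.85036 eV
Energy at n = 3: E_3 = -13.6057 / 3² = -1.51174 eV

For emission (electron falling to lower state), the photon energy is:
E_photon = E_4 - E_3 = |-0.85036 - (-1.51174)|
E_photon = 0.66 eV

This energy is carried away by the emitted photon.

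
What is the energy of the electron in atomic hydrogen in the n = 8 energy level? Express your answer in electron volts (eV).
-0.212589 eV

The energy levels of a hydrogen-like atom are given by:
E_n = -13.6057 eV / n²

For n = 8:
E_8 = -13.6057 eV / 8²
E_8 = -13.6057 eV / 64
E_8 = -0.212589 eV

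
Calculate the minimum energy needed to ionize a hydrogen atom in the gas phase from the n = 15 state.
0.0605 eV

The ionization energy is the energy needed to remove the electron completely (n → ∞).

For hydrogen, E_n = -13.6057 eV / n².

At n = 15: E_15 = -13.6057 / 15² = -0.0604698 eV
At n = ∞: E_∞ = 0 eV

Ionization energy = E_∞ - E_15 = 0 - (-0.0604698) = 0.0604698 eV
Ionization energy ≈ 0.0605 eV

This is also called the binding energy of the electron in state n = 15.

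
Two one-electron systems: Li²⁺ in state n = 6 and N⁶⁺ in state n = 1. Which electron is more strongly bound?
N⁶⁺ at n = 1 (E = -666.679 eV)

Using E_n = -13.6057 Z² / n² eV:

Li²⁺ (Z = 3) at n = 6:
E = -13.6057 × 3² / 6² = -13.6057 × 9 / 36 = -3.401425 eV

N⁶⁺ (Z = 7) at n = 1:
E = -13.6057 × 7² / 1² = -13.6057 × 49 / 1 = -666.679300 eV

Since -666.679300 eV < -3.401425 eV,
N⁶⁺ at n = 1 is more tightly bound (requires more energy to ionize).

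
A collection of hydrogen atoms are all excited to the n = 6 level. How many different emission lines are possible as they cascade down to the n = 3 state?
6

The electron can occupy levels n = 3, 4, ..., 6 during de-excitation — that is m = 6 - 3 + 1 = 4 distinct levels.

The number of distinct spectral lines equals the number of ways to choose 2 of these m levels (each pair gives one possible emission transition):

Number of lines = m(m-1)/2 = 4×3/2 = 6

These correspond to all possible transitions between the 4 levels:
6 → 5, 6 → 4, 6 → 3, 5 → 4, 5 → 3, 4 → 3

Each transition produces a photon with a unique energy (and thus wavelength). This count does not depend on Z.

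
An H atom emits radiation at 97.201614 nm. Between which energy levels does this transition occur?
n = 4 → n = 1

First, find the photon energy from the wavelength (hc = 1239.84 eV·nm):
E = hc/λ = 1239.84 eV·nm / 97.201614 nm = 12.755344 eV

The energy levels of hydrogen satisfy E_n = -13.6057 / n² eV, so an emission n_i → n_f releases
ΔE = 13.6057 × (1/n_f² − 1/n_i²) eV.

Setting ΔE equal to the photon energy:
1/n_f² − 1/n_i² = 12.755344 / 13.6057 = 0.93750002

Since 1/n_i² must be positive, we need 1/n_f² > 0.93750002, i.e. n_f ≤ 1. For each allowed n_f, solve n_i = (1/n_f² − 0.93750002)^(−1/2) and check whether it is a whole number:
  n_f = 1: 1/n_i² = 1.00000000 − 0.93750002 = 0.06249998 → n_i = 4.000  → integer, n_i = 4 ✓

Only n_f = 1 gives an integer upper level, n_i = 4.

The transition is from n = 4 to n = 1 (emission).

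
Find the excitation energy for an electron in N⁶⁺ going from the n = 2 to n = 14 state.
163.27 eV

The energy levels of a hydrogen-like atom are E_n = -13.6057 Z² eV / n².

Energy at n = 2: E_2 = -13.6057 × 7² / 2² = -166.66983 eV
Energy at n = 14: E_14 = -13.6057 × 7² / 14² = -3.40143 eV

The excitation energy is the difference:
ΔE = E_14 - E_2
ΔE = -3.40143 - (-166.66983)
ΔE = 163.27 eV

Since this is positive, energy must be absorbed (photon absorption).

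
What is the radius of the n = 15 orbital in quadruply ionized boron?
2.3813 nm (or 23.8130 Å)

The Bohr radius formula is:
r_n = n² a₀ / Z

where a₀ = 0.0529177 nm is the Bohr radius.

For B⁴⁺ (Z = 5) at n = 15:
r_15 = 15² × 0.0529177 nm / 5
r_15 = 225 × 0.0529177 nm / 5
r_15 = 11.90648 nm / 5
r_15 = 2.3813 nm

The electron orbits at approximately 2.3813 nm from the nucleus.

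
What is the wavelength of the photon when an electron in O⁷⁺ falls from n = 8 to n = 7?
297.680 nm

First, find the transition energy using E_n = -13.6057 Z² / n² eV:
E_8 = -13.6057 × 8² / 8² = -13.6057000 eV
E_7 = -13.6057 × 8² / 7² = -17.7707102 eV

Photon energy: |ΔE| = |E_7 - E_8| = 4.1650102 eV

Convert to wavelength using E = hc/λ with hc = 1239.84 eV·nm:
λ = hc/E = 1239.84 eV·nm / 4.1650102 eV
λ = 297.680 nm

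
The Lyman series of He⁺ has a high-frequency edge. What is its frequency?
1.3159e+16 Hz

The series limit corresponds to the transition from n = ∞ to n = 1.
This is the highest energy (shortest wavelength) transition in the Lyman series.

E_∞ = 0 eV
E_1 = -13.6057 × 2² / 1² = -54.4228000 eV

Energy at series limit:
ΔE = E_∞ - E_1 = 0 - (-54.4228000) = 54.4228000 eV
E = 54.4228000 eV × (1.602177 × 10⁻¹⁹ J/eV) = 8.719496e-18 J
f = E/h = 8.719496e-18 J / (6.62607 × 10⁻³⁴ J·s) = 1.3159e+16 Hz

This energy equals the ionization energy from the n = 1 state of He⁺.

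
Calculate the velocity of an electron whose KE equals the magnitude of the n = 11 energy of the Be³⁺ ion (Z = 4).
7.95525e+05 m/s (or 0.27% of c)

The binding energy at n = 11 for Be³⁺ is:
E_11 = -13.6057 × 4²/11² = -1.79910083 eV
|E_11| = 1.79910083 eV

Convert to Joules:
KE = 1.79910083 eV × (1.602177 × 10⁻¹⁹ J/eV) = 2.8824780e-19 J

Using KE = ½mv²:
v = √(2·KE/m_e)
v = √(2 × 2.8824780e-19 J / 9.10938 × 10⁻³¹ kg)
v = 7.95525e+05 m/s

This is approximately 0.27% the speed of light.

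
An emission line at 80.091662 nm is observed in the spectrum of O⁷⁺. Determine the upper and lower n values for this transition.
n = 10 → n = 6

First, find the photon energy from the wavelength (hc = 1239.84 eV·nm):
E = hc/λ = 1239.84 eV·nm / 80.091662 nm = 15.480263 eV

The energy levels of O⁷⁺ satisfy E_n = -13.6057 × 8² / n² eV, so an emission n_i → n_f releases
ΔE = 13.6057 × 8² × (1/n_f² − 1/n_i²) eV.

Setting ΔE equal to the photon energy:
1/n_f² − 1/n_i² = 15.480263 / (13.6057 × 8²) = 0.017777778

Since 1/n_i² must be positive, we need 1/n_f² > 0.017777778, i.e. n_f ≤ 7. For each allowed n_f, solve n_i = (1/n_f² − 0.017777778)^(−1/2) and check whether it is a whole number:
  n_f = 1: 1/n_i² = 1.000000000 − 0.017777778 = 0.982222222 → n_i = 1.009  (not an integer) ✗
  n_f = 2: 1/n_i² = 0.250000000 − 0.017777778 = 0.232222222 → n_i = 2.075  (not an integer) ✗
  n_f = 3: 1/n_i² = 0.111111111 − 0.017777778 = 0.093333333 → n_i = 3.273  (not an integer) ✗
  n_f = 4: 1/n_i² = 0.062500000 − 0.017777778 = 0.044722222 → n_i = 4.729  (not an integer) ✗
  n_f = 5: 1/n_i² = 0.040000000 − 0.017777778 = 0.022222222 → n_i = 6.708  (not an integer) ✗
  n_f = 6: 1/n_i² = 0.027777778 − 0.017777778 = 0.010000000 → n_i = 10.000  → integer, n_i = 10 ✓
  n_f = 7: 1/n_i² = 0.020408163 − 0.017777778 = 0.002630385 → n_i = 19.498  (not an integer) ✗

Only n_f = 6 gives an integer upper level, n_i = 10.

The transition is from n = 10 to n = 6 (emission).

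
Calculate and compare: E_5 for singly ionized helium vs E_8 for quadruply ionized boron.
B⁴⁺ at n = 8 (E = -5.3147 eV)

Using E_n = -13.6057 Z² / n² eV:

He⁺ (Z = 2) at n = 5:
E = -13.6057 × 2² / 5² = -13.6057 × 4 / 25 = -2.1769120 eV

B⁴⁺ (Z = 5) at n = 8:
E = -13.6057 × 5² / 8² = -13.6057 × 25 / 64 = -5.3147266 eV

Since -5.3147266 eV < -2.1769120 eV,
B⁴⁺ at n = 8 is more tightly bound (requires more energy to ionize).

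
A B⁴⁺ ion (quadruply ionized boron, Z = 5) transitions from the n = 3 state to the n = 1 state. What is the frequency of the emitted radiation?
7.31e+16 Hz

First, find the transition energy:
E_3 = -13.6057 × 5² / 3² = -37.79361111 eV
E_1 = -13.6057 × 5² / 1² = -340.14250000 eV
|ΔE| = |E_1 - E_3| = 302.34888889 eV

Convert to Joules: E = 302.34888889 eV × (1.602177 × 10⁻¹⁹ J/eV) = 4.8442e-17 J

Using E = hf:
f = E/h = 4.8442e-17 J / (6.62607 × 10⁻³⁴ J·s)
f = 7.31e+16 Hz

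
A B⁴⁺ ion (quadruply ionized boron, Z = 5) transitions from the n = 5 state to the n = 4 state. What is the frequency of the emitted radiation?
1.8505e+15 Hz

First, find the transition energy:
E_5 = -13.6057 × 5² / 5² = -13.6057000 eV
E_4 = -13.6057 × 5² / 4² = -21.2589063 eV
|ΔE| = |E_4 - E_5| = 7.6532063 eV

Convert to Joules: E = 7.6532063 eV × (1.602177 × 10⁻¹⁹ J/eV) = 1.226179e-18 J

Using E = hf:
f = E/h = 1.226179e-18 J / (6.62607 × 10⁻³⁴ J·s)
f = 1.8505e+15 Hz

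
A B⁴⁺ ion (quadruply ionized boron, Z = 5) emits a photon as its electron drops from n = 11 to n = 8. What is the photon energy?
2.50363 eV

The energy levels are E_n = -13.6057 Z² eV / n².

Energy at n = 11: E_11 = -13.6057 × 5² / 11² = -2.81109504 eV
Energy at n = 8: E_8 = -13.6057 × 5² / 8² = -5.31472656 eV

For emission (electron falling to lower state), the photon energy is:
E_photon = E_11 - E_8 = |-2.81109504 - (-5.31472656)|
E_photon = 2.50363 eV

This energy is carried away by the emitted photon.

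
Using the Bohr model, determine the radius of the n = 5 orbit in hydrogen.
1.3229 nm (or 13.2294 Å)

The Bohr radius formula is:
r_n = n² a₀ / Z

where a₀ = 0.0529177 nm is the Bohr radius.

For H (Z = 1) at n = 5:
r_5 = 5² × 0.0529177 nm / 1
r_5 = 25 × 0.0529177 nm / 1
r_5 = 1.32294 nm / 1
r_5 = 1.3229 nm

The electron orbits at approximately 1.3229 nm from the nucleus.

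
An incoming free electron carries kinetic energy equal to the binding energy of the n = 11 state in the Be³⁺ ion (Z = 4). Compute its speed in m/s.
7.95525e+05 m/s (or 0.2654% of c)

The binding energy at n = 11 for Be³⁺ is:
E_11 = -13.6057 × 4²/11² = -1.79910083 eV
|E_11| = 1.79910083 eV

Convert to Joules:
KE = 1.79910083 eV × (1.602177 × 10⁻¹⁹ J/eV) = 2.8824780e-19 J

Using KE = ½mv²:
v = √(2·KE/m_e)
v = √(2 × 2.8824780e-19 J / 9.10938 × 10⁻³¹ kg)
v = 7.95525e+05 m/s

This is approximately 0.2654% the speed of light.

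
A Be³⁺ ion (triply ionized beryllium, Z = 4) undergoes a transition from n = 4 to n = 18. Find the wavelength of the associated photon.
95.860358 nm

First, find the transition energy using E_n = -13.6057 Z² / n² eV:
E_4 = -13.6057 × 4² / 4² = -13.60570000 eV
E_18 = -13.6057 × 4² / 18² = -0.67188642 eV

Photon energy: |ΔE| = |E_18 - E_4| = 12.93381358 eV

Convert to wavelength using E = hc/λ with hc = 1239.84 eV·nm:
λ = hc/E = 1239.84 eV·nm / 12.93381358 eV
λ = 95.860358 nm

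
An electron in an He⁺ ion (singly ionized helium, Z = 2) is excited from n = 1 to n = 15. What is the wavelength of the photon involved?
22.88333 nm

First, find the transition energy using E_n = -13.6057 Z² / n² eV:
E_1 = -13.6057 × 2² / 1² = -54.4228000 eV
E_15 = -13.6057 × 2² / 15² = -0.2418791 eV

Photon energy: |ΔE| = |E_15 - E_1| = 54.1809209 eV

Convert to wavelength using E = hc/λ with hc = 1239.84 eV·nm:
λ = hc/E = 1239.84 eV·nm / 54.1809209 eV
λ = 22.88333 nm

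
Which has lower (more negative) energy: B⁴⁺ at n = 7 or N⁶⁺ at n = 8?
N⁶⁺ at n = 8 (E = -10.416864 eV)

Using E_n = -13.6057 Z² / n² eV:

B⁴⁺ (Z = 5) at n = 7:
E = -13.6057 × 5² / 7² = -13.6057 × 25 / 49 = -6.941683673 eV

N⁶⁺ (Z = 7) at n = 8:
E = -13.6057 × 7² / 8² = -13.6057 × 49 / 64 = -10.416864063 eV

Since -10.416864063 eV < -6.941683673 eV,
N⁶⁺ at n = 8 is more tightly bound (requires more energy to ionize).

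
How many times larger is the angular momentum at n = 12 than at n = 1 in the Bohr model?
12.00000

In the Bohr model, L_n = nℏ, so the ratio is purely the ratio of quantum numbers:

L_12/L_1 = 12ℏ / 1ℏ = 12/1 = 12.00000

The angular momentum scales linearly with n.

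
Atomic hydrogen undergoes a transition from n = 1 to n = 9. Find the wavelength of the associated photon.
92.26559 nm

First, find the transition energy using E_n = -13.6057 / n² eV:
E_1 = -13.6057 / 1² = -13.6057000 eV
E_9 = -13.6057 / 9² = -0.1679716 eV

Photon energy: |ΔE| = |E_9 - E_1| = 13.4377284 eV

Convert to wavelength using E = hc/λ with hc = 1239.84 eV·nm:
λ = hc/E = 1239.84 eV·nm / 13.4377284 eV
λ = 92.26559 nm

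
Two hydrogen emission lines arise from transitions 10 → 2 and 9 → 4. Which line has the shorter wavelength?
10 → 2

Calculate the energy for each transition:

Transition 10 → 2:
ΔE₁ = |E_2 - E_10| = |-13.6057/2² - (-13.6057/10²)|
ΔE₁ = |-3.401425000000 - (-0.136057000000)| = 3.265368000 eV

Transition 9 → 4:
ΔE₂ = |E_4 - E_9| = |-13.6057/4² - (-13.6057/9²)|
ΔE₂ = |-0.850356250000 - (-0.167971604938)| = 0.682384645 eV

Since 3.265368000 eV > 0.682384645 eV, the transition 10 → 2 emits the more energetic photon.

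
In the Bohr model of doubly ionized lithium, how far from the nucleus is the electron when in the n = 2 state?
0.070557 nm (or 0.705570 Å)

The Bohr radius formula is:
r_n = n² a₀ / Z

where a₀ = 0.052917721 nm is the Bohr radius.

For Li²⁺ (Z = 3) at n = 2:
r_2 = 2² × 0.052917721 nm / 3
r_2 = 4 × 0.052917721 nm / 3
r_2 = 0.2116709 nm / 3
r_2 = 0.070557 nm

The electron orbits at approximately 0.070557 nm from the nucleus.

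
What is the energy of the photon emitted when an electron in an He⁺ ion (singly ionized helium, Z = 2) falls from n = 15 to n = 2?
13.36 eV

The energy levels are E_n = -13.6057 Z² eV / n².

Energy at n = 15: E_15 = -13.6057 × 2² / 15² = -0.24188 eV
Energy at n = 2: E_2 = -13.6057 × 2² / 2² = -13.60570 eV

For emission (electron falling to lower state), the photon energy is:
E_photon = E_15 - E_2 = |-0.24188 - (-13.60570)|
E_photon = 13.36 eV

This energy is carried away by the emitted photon.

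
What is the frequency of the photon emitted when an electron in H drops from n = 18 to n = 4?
1.95e+14 Hz

First, find the transition energy:
E_18 = -13.6057 / 18² = -0.041993 eV
E_4 = -13.6057 / 4² = -0.850356 eV
|ΔE| = |E_4 - E_18| = 0.808363 eV

Convert to Joules: E = 0.808363 eV × (1.602177 × 10⁻¹⁹ J/eV) = 1.2951e-19 J

Using E = hf:
f = E/h = 1.2951e-19 J / (6.62607 × 10⁻³⁴ J·s)
f = 1.95e+14 Hz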